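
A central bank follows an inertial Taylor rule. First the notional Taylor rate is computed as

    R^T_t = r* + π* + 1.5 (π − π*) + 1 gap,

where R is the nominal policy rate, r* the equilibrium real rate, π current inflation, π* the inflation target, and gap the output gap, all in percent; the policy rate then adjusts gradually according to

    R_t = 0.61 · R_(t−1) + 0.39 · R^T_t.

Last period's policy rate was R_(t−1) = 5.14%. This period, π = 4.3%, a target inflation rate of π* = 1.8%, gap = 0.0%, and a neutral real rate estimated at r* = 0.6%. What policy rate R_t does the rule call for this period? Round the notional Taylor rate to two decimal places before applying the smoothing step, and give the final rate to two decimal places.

R^T_t = 0.6 + 1.8 + 1.5 × (4.3 − 1.8) + 1 × 0.0
   = 0.6 + 1.8 + 3.75 + 0 = 6.15
R_t = 0.61 × 5.14 + 0.39 × 6.15 = 3.1354 + 2.3985 = 5.53

5.53%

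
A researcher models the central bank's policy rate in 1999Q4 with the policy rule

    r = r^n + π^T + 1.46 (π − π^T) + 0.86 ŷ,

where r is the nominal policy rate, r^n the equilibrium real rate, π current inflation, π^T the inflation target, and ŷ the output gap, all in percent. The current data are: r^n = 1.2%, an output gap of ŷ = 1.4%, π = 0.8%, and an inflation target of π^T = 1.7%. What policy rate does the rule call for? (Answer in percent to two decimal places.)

r = 1.2 + 1.7 + 1.46 × (0.8 − 1.7) + 0.86 × 1.4
   = 1.2 + 1.7 − 1.314 + 1.204 = 2.79

2.79%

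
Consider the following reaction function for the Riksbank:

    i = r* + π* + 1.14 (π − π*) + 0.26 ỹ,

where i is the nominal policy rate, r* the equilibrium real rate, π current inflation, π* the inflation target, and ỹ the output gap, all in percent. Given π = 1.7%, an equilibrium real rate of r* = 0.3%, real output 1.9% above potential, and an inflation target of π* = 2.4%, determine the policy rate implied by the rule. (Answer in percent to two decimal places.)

2.40%

Output 1.9% above potential → ỹ = 1.9.
i = 0.3 + 2.4 + 1.14 × (1.7 − 2.4) + 0.26 × 1.9
   = 0.3 + 2.4 − 0.798 + 0.494 = 2.40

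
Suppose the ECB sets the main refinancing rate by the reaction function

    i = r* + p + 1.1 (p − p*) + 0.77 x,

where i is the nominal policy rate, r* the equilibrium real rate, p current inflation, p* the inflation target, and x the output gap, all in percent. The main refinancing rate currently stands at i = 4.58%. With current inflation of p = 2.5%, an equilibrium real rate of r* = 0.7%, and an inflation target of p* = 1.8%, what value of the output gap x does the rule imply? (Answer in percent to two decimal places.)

0.77 x = 4.58 − 0.7 − 2.5 − 1.1 × (2.5 − 1.8) = 0.61
x = 0.61 / 0.77 = 0.79

0.79%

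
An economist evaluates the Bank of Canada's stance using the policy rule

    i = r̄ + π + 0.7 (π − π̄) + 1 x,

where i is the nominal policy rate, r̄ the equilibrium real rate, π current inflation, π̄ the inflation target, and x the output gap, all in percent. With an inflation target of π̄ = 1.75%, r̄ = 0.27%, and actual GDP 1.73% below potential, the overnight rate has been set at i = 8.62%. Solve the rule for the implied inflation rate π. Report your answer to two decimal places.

Output 1.73% below potential → x = -1.73.
Collecting π: i = r̄ + (1 + 0.7) π − 0.7 π̄ + 1 x
1.7 π = 8.62 − 0.27 + 0.7 × 1.75 − 1 × (-1.73) = 11.305
π = 11.305 / 1.7 = 6.65

6.65%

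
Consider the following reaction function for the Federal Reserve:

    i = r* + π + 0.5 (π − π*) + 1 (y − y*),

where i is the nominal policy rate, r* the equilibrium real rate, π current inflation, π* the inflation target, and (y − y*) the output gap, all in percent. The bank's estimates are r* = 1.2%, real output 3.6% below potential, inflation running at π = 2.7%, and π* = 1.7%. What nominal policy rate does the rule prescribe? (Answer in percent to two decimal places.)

0.80%

Output 3.6% below potential → (y − y*) = -3.6.
i = 1.2 + 2.7 + 0.5 × (2.7 − 1.7) + 1 × (-3.6)
   = 1.2 + 2.7 + 0.5 − 3.6 = 0.80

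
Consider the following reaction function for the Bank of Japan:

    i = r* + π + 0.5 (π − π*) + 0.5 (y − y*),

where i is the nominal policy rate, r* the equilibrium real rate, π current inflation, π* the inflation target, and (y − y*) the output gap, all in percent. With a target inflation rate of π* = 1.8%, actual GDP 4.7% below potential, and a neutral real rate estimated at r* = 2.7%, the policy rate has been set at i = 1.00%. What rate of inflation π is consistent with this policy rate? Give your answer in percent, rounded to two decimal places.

1.03%

Output 4.7% below potential → (y − y*) = -4.7.
Collecting π: i = r* + (1 + 0.5) π − 0.5 π* + 0.5 (y − y*)
1.5 π = 1.00 − 2.7 + 0.5 × 1.8 − 0.5 × (-4.7) = 1.55
π = 1.55 / 1.5 = 1.03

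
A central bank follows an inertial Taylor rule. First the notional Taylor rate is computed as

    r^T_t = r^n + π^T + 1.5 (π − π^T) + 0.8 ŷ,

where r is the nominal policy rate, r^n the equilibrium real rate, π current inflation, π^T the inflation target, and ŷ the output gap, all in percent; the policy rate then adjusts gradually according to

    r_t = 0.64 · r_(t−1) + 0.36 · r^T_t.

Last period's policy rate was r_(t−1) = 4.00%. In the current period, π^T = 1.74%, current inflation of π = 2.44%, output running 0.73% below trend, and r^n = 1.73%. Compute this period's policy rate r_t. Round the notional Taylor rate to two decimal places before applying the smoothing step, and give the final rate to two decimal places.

Output 0.73% below potential → ŷ = -0.73.
r^T_t = 1.73 + 1.74 + 1.5 × (2.44 − 1.74) + 0.8 × (-0.73)
   = 1.73 + 1.74 + 1.05 − 0.584 = 3.94
r_t = 0.64 × 4.00 + 0.36 × 3.94 = 2.56 + 1.4184 = 3.98

3.98%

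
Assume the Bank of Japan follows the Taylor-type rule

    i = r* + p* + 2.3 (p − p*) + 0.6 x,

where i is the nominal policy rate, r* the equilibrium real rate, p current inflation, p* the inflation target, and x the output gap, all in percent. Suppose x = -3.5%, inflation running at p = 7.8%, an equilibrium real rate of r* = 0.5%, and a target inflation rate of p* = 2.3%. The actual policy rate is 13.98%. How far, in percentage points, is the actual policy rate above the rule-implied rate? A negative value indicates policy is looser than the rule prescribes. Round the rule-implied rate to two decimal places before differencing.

0.63 pp

i = 0.5 + 2.3 + 2.3 × (7.8 − 2.3) + 0.6 × (-3.5)
   = 0.5 + 2.3 + 12.65 − 2.1 = 13.35
Deviation = 13.98 − 13.35 = 0.63 pp.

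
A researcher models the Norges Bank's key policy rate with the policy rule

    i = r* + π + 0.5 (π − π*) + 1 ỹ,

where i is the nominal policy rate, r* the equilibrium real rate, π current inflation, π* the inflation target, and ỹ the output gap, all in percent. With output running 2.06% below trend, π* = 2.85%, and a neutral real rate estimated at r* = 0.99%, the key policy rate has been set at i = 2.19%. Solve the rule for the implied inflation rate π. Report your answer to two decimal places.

Output 2.06% below potential → ỹ = -2.06.
Collecting π: i = r* + (1 + 0.5) π − 0.5 π* + 1 ỹ
1.5 π = 2.19 − 0.99 + 0.5 × 2.85 − 1 × (-2.06) = 4.685
π = 4.685 / 1.5 = 3.12

3.12%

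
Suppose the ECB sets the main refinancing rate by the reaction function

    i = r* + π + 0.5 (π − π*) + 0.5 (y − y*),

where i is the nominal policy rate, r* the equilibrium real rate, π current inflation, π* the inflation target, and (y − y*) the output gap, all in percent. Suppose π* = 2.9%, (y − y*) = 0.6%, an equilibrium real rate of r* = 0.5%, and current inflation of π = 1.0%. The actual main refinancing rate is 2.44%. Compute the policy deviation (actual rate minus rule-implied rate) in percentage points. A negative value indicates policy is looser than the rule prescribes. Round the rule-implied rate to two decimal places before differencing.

i = 0.5 + 1.0 + 0.5 × (1.0 − 2.9) + 0.5 × 0.6
   = 0.5 + 1 − 0.95 + 0.3 = 0.85
Deviation = 2.44 − 0.85 = 1.59 pp.

1.59 pp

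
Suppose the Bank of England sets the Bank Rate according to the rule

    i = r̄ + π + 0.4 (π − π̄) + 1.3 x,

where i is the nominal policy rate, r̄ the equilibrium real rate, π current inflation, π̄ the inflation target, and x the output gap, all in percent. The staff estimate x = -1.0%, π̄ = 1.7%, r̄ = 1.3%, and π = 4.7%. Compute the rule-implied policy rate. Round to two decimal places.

5.90%

i = 1.3 + 4.7 + 0.4 × (4.7 − 1.7) + 1.3 × (-1.0)
   = 1.3 + 4.7 + 1.2 − 1.3 = 5.90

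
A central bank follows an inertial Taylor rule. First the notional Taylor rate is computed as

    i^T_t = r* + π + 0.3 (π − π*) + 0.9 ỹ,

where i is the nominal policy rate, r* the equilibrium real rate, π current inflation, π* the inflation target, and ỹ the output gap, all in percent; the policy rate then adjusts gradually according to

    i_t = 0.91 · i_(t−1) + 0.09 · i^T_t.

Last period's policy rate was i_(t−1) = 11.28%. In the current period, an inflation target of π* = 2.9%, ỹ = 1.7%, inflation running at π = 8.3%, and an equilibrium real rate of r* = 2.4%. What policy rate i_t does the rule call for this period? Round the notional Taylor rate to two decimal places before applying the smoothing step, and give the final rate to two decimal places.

11.51%

i^T_t = 2.4 + 8.3 + 0.3 × (8.3 − 2.9) + 0.9 × 1.7
   = 2.4 + 8.3 + 1.62 + 1.53 = 13.85
i_t = 0.91 × 11.28 + 0.09 × 13.85 = 10.2648 + 1.2465 = 11.51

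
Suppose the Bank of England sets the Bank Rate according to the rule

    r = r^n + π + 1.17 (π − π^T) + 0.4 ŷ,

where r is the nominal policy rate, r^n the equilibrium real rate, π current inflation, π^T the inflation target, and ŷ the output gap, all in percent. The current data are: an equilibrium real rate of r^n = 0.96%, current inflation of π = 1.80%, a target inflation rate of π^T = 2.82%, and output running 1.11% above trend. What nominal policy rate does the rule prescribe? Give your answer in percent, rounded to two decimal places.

Output 1.11% above potential → ŷ = 1.11.
r = 0.96 + 1.80 + 1.17 × (1.80 − 2.82) + 0.4 × 1.11
   = 0.96 + 1.8 − 1.1934 + 0.444 = 2.01

2.01%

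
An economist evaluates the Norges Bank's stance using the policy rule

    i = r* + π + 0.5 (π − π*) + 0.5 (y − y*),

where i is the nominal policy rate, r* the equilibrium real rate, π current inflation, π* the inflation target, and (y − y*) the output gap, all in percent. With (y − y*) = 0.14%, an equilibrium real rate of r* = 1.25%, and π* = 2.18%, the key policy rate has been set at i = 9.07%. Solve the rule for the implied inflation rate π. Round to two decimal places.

5.89%

Collecting π: i = r* + (1 + 0.5) π − 0.5 π* + 0.5 (y − y*)
1.5 π = 9.07 − 1.25 + 0.5 × 2.18 − 0.5 × 0.14 = 8.84
π = 8.84 / 1.5 = 5.89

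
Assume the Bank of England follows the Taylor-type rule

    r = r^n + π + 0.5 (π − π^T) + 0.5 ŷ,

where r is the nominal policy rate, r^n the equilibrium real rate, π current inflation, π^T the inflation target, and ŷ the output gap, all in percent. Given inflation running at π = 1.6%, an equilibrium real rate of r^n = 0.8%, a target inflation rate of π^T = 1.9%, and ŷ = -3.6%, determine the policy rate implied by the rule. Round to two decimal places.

r = 0.8 + 1.6 + 0.5 × (1.6 − 1.9) + 0.5 × (-3.6)
   = 0.8 + 1.6 − 0.15 − 1.8 = 0.45

0.45%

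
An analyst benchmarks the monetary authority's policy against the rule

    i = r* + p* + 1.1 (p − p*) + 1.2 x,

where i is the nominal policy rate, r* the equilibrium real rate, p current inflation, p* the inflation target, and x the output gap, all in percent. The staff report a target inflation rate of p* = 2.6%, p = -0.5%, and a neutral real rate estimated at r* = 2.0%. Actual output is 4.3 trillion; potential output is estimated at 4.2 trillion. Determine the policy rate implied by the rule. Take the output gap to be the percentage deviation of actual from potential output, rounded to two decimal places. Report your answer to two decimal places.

Output gap = 100 × (4.3 − 4.2) / 4.2 = 2.38%.
i = 2.00 + 2.60 + 1.1 × (-0.50 − 2.60) + 1.2 × 2.38
   = 2.00 + 2.6 − 3.41 + 2.856 = 4.05

4.05%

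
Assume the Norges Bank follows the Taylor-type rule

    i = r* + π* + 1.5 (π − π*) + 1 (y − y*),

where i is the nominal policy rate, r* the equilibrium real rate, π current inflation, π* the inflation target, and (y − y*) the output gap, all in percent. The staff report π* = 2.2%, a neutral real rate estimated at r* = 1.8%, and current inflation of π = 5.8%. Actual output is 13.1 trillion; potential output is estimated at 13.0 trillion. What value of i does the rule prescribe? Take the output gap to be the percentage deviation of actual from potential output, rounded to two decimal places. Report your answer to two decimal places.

Output gap = 100 × (13.1 − 13.0) / 13.0 = 0.77%.
i = 1.80 + 2.20 + 1.5 × (5.80 − 2.20) + 1 × 0.77
   = 1.80 + 2.2 + 5.4 + 0.77 = 10.17

10.17%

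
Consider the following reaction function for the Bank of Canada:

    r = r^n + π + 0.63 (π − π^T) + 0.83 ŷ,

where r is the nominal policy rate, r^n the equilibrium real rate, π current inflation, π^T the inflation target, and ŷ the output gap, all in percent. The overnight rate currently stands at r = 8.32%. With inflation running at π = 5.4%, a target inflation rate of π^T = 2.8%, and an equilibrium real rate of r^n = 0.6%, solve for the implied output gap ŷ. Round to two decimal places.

0.82%

0.83 ŷ = 8.32 − 0.6 − 5.4 − 0.63 × (5.4 − 2.8) = 0.682
ŷ = 0.682 / 0.83 = 0.82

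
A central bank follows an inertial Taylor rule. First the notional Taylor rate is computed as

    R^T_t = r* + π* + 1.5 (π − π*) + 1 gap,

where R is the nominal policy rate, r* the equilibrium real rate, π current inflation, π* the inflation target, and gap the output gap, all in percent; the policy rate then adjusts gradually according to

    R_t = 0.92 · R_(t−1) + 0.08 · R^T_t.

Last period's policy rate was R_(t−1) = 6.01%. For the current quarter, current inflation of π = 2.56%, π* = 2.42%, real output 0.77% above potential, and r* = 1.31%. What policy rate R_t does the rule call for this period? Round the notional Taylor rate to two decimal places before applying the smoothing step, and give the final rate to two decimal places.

Output 0.77% above potential → gap = 0.77.
R^T_t = 1.31 + 2.42 + 1.5 × (2.56 − 2.42) + 1 × 0.77
   = 1.31 + 2.42 + 0.21 + 0.77 = 4.71
R_t = 0.92 × 6.01 + 0.08 × 4.71 = 5.5292 + 0.3768 = 5.91

5.91%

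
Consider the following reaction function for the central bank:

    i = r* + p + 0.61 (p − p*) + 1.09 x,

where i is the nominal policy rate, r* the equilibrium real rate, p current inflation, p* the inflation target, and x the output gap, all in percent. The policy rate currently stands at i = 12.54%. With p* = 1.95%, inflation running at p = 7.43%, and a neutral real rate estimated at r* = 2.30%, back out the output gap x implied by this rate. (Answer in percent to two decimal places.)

1.09 x = 12.54 − 2.30 − 7.43 − 0.61 × (7.43 − 1.95) = -0.5328
x = -0.5328 / 1.09 = -0.49

-0.49%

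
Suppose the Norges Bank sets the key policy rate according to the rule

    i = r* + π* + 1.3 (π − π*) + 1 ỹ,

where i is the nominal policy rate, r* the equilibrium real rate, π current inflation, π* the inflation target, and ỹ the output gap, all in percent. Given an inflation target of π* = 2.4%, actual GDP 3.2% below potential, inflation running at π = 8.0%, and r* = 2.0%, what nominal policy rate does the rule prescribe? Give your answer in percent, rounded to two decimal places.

Output 3.2% below potential → ỹ = -3.2.
i = 2.0 + 2.4 + 1.3 × (8.0 − 2.4) + 1 × (-3.2)
   = 2.0 + 2.4 + 7.28 − 3.2 = 8.48

8.48%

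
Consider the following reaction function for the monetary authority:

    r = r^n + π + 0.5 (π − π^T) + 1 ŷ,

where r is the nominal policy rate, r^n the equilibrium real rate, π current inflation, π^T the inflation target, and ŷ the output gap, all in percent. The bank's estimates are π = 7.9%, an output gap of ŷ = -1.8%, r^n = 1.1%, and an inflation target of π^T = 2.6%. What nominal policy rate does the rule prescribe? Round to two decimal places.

r = 1.1 + 7.9 + 0.5 × (7.9 − 2.6) + 1 × (-1.8)
   = 1.1 + 7.9 + 2.65 − 1.8 = 9.85

9.85%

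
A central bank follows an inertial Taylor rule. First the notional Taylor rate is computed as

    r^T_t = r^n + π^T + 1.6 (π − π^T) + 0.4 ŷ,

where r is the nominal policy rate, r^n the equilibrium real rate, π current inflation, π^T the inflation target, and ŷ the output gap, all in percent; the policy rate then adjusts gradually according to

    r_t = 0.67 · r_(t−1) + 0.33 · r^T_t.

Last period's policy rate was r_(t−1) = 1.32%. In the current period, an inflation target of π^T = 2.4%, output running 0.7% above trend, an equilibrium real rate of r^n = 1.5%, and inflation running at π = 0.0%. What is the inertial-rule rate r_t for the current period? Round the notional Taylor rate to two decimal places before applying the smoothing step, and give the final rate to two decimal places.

1.00%

Output 0.7% above potential → ŷ = 0.7.
r^T_t = 1.5 + 2.4 + 1.6 × (0.0 − 2.4) + 0.4 × 0.7
   = 1.5 + 2.4 − 3.84 + 0.28 = 0.34
r_t = 0.67 × 1.32 + 0.33 × 0.34 = 0.8844 + 0.1122 = 1.00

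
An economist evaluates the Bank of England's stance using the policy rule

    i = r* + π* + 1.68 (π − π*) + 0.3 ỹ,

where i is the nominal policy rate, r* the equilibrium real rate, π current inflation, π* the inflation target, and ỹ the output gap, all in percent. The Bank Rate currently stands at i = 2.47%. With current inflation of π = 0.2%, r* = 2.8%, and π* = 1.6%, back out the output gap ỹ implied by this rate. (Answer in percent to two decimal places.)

1.41%

0.3 ỹ = 2.47 − 2.8 − 1.6 − 1.68 × (0.2 − 1.6) = 0.422
ỹ = 0.422 / 0.3 = 1.41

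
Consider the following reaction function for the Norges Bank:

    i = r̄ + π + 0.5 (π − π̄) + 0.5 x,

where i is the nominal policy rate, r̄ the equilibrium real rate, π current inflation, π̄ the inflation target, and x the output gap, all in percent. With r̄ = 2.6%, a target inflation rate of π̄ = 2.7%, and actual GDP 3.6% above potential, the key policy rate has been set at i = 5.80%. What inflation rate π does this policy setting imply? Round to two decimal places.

Output 3.6% above potential → x = 3.6.
Collecting π: i = r̄ + (1 + 0.5) π − 0.5 π̄ + 0.5 x
1.5 π = 5.80 − 2.6 + 0.5 × 2.7 − 0.5 × 3.6 = 2.75
π = 2.75 / 1.5 = 1.83

1.83%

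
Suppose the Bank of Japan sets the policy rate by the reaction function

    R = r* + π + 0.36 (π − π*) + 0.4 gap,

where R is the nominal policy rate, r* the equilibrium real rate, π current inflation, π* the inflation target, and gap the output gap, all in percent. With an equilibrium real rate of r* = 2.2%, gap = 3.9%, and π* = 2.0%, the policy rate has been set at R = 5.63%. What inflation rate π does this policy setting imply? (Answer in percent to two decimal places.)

1.90%

Collecting π: R = r* + (1 + 0.36) π − 0.36 π* + 0.4 gap
1.36 π = 5.63 − 2.2 + 0.36 × 2.0 − 0.4 × 3.9 = 2.59
π = 2.59 / 1.36 = 1.90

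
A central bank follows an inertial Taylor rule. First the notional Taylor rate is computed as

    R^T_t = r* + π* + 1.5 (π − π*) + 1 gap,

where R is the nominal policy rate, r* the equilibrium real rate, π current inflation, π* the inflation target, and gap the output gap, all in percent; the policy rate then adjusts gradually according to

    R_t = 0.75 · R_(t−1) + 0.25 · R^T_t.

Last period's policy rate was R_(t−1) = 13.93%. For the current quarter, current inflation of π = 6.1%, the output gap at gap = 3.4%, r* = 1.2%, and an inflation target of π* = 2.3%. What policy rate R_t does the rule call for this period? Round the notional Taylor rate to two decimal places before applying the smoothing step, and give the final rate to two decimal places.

13.60%

R^T_t = 1.2 + 2.3 + 1.5 × (6.1 − 2.3) + 1 × 3.4
   = 1.2 + 2.3 + 5.7 + 3.4 = 12.60
R_t = 0.75 × 13.93 + 0.25 × 12.60 = 10.4475 + 3.15 = 13.60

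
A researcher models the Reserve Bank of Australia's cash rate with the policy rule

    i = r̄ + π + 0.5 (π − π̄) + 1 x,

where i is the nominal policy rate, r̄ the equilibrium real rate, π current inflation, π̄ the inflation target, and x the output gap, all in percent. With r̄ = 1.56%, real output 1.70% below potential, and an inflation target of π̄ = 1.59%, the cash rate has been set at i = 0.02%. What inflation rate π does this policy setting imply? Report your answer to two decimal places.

Output 1.70% below potential → x = -1.70.
Collecting π: i = r̄ + (1 + 0.5) π − 0.5 π̄ + 1 x
1.5 π = 0.02 − 1.56 + 0.5 × 1.59 − 1 × (-1.70) = 0.955
π = 0.955 / 1.5 = 0.64

0.64%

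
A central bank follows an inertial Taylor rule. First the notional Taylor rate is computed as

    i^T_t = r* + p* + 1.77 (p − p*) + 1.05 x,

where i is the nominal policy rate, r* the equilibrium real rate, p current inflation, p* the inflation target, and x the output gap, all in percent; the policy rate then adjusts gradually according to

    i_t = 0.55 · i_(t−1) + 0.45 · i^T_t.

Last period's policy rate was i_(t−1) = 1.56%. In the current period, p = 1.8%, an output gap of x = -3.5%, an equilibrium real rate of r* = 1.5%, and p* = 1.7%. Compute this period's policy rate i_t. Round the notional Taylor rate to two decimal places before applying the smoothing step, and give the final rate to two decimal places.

i^T_t = 1.5 + 1.7 + 1.77 × (1.8 − 1.7) + 1.05 × (-3.5)
   = 1.5 + 1.7 + 0.177 − 3.675 = -0.30
i_t = 0.55 × 1.56 + 0.45 × (-0.30) = 0.858 − 0.135 = 0.72

0.72%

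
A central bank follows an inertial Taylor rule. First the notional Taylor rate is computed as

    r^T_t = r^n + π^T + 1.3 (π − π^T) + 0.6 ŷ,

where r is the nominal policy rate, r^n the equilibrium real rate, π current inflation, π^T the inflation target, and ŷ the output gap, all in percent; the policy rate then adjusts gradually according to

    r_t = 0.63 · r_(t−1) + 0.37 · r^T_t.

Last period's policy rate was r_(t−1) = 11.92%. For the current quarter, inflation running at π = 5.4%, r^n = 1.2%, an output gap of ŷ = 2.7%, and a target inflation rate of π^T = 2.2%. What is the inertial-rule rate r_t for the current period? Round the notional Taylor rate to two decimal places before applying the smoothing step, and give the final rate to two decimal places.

10.91%

r^T_t = 1.2 + 2.2 + 1.3 × (5.4 − 2.2) + 0.6 × 2.7
   = 1.2 + 2.2 + 4.16 + 1.62 = 9.18
r_t = 0.63 × 11.92 + 0.37 × 9.18 = 7.5096 + 3.3966 = 10.91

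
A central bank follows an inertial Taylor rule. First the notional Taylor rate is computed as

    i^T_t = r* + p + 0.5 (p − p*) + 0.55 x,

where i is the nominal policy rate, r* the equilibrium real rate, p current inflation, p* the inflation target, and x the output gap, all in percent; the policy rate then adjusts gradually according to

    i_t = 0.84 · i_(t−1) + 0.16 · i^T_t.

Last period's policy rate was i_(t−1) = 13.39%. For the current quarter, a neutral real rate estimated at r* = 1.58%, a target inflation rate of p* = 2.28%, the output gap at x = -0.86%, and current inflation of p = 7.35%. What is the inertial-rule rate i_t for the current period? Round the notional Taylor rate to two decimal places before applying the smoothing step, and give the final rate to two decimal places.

13.01%

i^T_t = 1.58 + 7.35 + 0.5 × (7.35 − 2.28) + 0.55 × (-0.86)
   = 1.58 + 7.35 + 2.535 − 0.473 = 10.99
i_t = 0.84 × 13.39 + 0.16 × 10.99 = 11.2476 + 1.7584 = 13.01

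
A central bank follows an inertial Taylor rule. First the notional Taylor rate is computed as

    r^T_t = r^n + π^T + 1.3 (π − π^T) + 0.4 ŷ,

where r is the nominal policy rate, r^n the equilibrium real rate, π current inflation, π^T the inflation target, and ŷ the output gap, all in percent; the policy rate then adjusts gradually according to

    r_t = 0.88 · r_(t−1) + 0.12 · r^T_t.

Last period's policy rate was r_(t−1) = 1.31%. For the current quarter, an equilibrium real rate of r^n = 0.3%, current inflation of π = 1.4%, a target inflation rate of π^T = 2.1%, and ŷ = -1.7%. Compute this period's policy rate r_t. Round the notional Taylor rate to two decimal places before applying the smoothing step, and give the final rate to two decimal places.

r^T_t = 0.3 + 2.1 + 1.3 × (1.4 − 2.1) + 0.4 × (-1.7)
   = 0.3 + 2.1 − 0.91 − 0.68 = 0.81
r_t = 0.88 × 1.31 + 0.12 × 0.81 = 1.1528 + 0.0972 = 1.25

1.25%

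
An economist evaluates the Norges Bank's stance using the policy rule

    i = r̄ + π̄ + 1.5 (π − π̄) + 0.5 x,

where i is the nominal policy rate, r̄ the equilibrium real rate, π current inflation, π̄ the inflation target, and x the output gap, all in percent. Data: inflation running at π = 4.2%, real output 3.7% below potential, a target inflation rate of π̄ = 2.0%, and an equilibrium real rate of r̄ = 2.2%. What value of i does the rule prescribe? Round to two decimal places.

Output 3.7% below potential → x = -3.7.
i = 2.2 + 2.0 + 1.5 × (4.2 − 2.0) + 0.5 × (-3.7)
   = 2.2 + 2 + 3.3 − 1.85 = 5.65

5.65%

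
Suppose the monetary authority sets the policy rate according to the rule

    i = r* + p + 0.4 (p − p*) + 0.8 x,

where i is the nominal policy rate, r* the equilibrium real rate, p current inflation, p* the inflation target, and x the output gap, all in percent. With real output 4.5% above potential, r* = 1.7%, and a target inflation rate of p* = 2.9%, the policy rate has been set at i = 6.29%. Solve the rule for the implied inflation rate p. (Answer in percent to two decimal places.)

Output 4.5% above potential → x = 4.5.
Collecting p: i = r* + (1 + 0.4) p − 0.4 p* + 0.8 x
1.4 p = 6.29 − 1.7 + 0.4 × 2.9 − 0.8 × 4.5 = 2.15
p = 2.15 / 1.4 = 1.54

1.54%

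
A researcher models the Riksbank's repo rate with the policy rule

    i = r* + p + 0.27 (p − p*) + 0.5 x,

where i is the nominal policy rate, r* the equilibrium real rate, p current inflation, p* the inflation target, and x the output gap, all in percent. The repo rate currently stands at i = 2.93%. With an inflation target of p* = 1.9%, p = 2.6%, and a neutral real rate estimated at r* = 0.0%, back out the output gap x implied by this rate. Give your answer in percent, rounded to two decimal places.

0.28%

0.5 x = 2.93 − 0.0 − 2.6 − 0.27 × (2.6 − 1.9) = 0.141
x = 0.141 / 0.5 = 0.28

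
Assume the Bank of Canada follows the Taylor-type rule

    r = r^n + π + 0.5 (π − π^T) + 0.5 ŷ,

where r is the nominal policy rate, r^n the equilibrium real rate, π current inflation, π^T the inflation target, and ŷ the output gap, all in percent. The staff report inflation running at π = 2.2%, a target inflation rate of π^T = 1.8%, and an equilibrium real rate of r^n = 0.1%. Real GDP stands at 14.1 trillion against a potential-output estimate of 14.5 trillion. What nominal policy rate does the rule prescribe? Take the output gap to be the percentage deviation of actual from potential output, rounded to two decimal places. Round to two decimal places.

1.12%

Output gap = 100 × (14.1 − 14.5) / 14.5 = -2.76%.
r = 0.10 + 2.20 + 0.5 × (2.20 − 1.80) + 0.5 × (-2.76)
   = 0.10 + 2.2 + 0.2 − 1.38 = 1.12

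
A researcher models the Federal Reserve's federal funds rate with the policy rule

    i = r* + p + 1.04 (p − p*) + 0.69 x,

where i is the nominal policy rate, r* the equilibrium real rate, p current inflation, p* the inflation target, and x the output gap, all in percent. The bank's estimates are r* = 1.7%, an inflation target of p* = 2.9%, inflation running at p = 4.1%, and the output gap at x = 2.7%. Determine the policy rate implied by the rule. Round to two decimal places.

8.91%

i = 1.7 + 4.1 + 1.04 × (4.1 − 2.9) + 0.69 × 2.7
   = 1.7 + 4.1 + 1.248 + 1.863 = 8.91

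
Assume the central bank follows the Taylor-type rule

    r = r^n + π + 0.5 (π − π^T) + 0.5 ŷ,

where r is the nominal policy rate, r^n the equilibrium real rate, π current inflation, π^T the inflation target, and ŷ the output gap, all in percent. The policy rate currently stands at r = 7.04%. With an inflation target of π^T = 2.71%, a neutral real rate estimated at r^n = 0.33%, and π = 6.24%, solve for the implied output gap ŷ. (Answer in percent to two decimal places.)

-2.59%

0.5 ŷ = 7.04 − 0.33 − 6.24 − 0.5 × (6.24 − 2.71) = -1.295
ŷ = -1.295 / 0.5 = -2.59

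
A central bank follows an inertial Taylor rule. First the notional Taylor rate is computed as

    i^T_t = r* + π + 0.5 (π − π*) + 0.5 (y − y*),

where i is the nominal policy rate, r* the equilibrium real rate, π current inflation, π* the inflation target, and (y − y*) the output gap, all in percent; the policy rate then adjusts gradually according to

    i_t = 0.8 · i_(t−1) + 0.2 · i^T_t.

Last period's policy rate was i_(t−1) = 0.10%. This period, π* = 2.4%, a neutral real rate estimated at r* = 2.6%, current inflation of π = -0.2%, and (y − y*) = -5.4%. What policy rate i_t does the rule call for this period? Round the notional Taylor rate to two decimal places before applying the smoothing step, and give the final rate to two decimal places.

-0.24%

i^T_t = 2.6 + (-0.2) + 0.5 × (-0.2 − 2.4) + 0.5 × (-5.4)
   = 2.6 − 0.2 − 1.3 − 2.7 = -1.60
i_t = 0.8 × 0.10 + 0.2 × (-1.60) = 0.08 − 0.32 = -0.24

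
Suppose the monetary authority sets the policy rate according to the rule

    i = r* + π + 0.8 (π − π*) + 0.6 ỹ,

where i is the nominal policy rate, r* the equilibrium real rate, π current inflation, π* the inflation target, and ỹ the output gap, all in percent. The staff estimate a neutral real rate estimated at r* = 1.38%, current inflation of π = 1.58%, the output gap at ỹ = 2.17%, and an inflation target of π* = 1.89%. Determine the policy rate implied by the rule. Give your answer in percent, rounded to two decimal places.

4.01%

i = 1.38 + 1.58 + 0.8 × (1.58 − 1.89) + 0.6 × 2.17
   = 1.38 + 1.58 − 0.248 + 1.302 = 4.01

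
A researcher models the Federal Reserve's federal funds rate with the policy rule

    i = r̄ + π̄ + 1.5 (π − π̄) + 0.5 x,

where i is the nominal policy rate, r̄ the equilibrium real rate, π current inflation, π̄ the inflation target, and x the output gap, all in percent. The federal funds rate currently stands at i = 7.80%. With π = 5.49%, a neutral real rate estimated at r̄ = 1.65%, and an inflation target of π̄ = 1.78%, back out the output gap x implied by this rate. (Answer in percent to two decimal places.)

0.5 x = 7.80 − 1.65 − 1.78 − 1.5 × (5.49 − 1.78) = -1.195
x = -1.195 / 0.5 = -2.39

-2.39%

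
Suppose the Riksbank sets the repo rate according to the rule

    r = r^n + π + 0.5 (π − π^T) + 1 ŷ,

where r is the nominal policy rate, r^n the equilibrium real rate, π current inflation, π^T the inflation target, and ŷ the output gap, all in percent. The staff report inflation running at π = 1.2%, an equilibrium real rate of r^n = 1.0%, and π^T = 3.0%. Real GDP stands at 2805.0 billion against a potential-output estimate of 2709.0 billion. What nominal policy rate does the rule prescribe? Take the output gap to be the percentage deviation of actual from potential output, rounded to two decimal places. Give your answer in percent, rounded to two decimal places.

Output gap = 100 × (2805.0 − 2709.0) / 2709.0 = 3.54%.
r = 1.00 + 1.20 + 0.5 × (1.20 − 3.00) + 1 × 3.54
   = 1.00 + 1.2 − 0.9 + 3.54 = 4.84

4.84%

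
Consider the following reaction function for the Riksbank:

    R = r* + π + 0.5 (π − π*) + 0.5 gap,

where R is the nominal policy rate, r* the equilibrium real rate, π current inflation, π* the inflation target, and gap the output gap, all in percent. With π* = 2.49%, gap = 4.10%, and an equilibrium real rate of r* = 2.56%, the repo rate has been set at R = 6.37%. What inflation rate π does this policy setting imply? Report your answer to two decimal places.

2.00%

Collecting π: R = r* + (1 + 0.5) π − 0.5 π* + 0.5 gap
1.5 π = 6.37 − 2.56 + 0.5 × 2.49 − 0.5 × 4.10 = 3.005
π = 3.005 / 1.5 = 2.00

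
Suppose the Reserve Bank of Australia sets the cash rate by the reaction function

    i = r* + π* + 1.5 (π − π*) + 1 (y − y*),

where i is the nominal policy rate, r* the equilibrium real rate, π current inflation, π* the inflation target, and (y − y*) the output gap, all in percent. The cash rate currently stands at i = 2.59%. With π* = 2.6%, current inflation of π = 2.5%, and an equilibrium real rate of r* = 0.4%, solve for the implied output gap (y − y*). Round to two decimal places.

1 (y − y*) = 2.59 − 0.4 − 2.6 − 1.5 × (2.5 − 2.6) = -0.26
(y − y*) = -0.26 / 1 = -0.26

-0.26%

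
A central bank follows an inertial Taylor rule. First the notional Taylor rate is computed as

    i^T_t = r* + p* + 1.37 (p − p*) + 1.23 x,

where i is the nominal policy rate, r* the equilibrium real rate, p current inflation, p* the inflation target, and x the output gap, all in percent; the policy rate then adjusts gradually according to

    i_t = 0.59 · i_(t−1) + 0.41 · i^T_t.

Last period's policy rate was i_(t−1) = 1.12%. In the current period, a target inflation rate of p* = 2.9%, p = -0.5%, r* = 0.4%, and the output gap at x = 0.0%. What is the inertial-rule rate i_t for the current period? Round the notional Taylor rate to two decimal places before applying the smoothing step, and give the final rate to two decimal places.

0.10%

i^T_t = 0.4 + 2.9 + 1.37 × (-0.5 − 2.9) + 1.23 × 0.0
   = 0.4 + 2.9 − 4.658 + 0 = -1.36
i_t = 0.59 × 1.12 + 0.41 × (-1.36) = 0.6608 − 0.5576 = 0.10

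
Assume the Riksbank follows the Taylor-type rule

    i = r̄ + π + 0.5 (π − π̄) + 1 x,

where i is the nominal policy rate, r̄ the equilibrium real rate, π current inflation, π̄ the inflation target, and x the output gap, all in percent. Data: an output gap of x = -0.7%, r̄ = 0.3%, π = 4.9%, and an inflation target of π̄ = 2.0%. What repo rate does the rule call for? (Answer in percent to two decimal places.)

5.95%

i = 0.3 + 4.9 + 0.5 × (4.9 − 2.0) + 1 × (-0.7)
   = 0.3 + 4.9 + 1.45 − 0.7 = 5.95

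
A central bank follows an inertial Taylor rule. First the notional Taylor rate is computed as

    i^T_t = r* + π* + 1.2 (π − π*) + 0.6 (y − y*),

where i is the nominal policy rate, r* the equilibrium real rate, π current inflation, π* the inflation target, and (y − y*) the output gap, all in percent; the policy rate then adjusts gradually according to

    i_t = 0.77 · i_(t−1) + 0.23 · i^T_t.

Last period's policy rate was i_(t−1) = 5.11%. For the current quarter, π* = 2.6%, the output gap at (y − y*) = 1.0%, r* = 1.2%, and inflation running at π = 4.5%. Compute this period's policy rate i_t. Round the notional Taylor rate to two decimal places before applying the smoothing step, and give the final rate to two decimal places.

5.47%

i^T_t = 1.2 + 2.6 + 1.2 × (4.5 − 2.6) + 0.6 × 1.0
   = 1.2 + 2.6 + 2.28 + 0.6 = 6.68
i_t = 0.77 × 5.11 + 0.23 × 6.68 = 3.9347 + 1.5364 = 5.47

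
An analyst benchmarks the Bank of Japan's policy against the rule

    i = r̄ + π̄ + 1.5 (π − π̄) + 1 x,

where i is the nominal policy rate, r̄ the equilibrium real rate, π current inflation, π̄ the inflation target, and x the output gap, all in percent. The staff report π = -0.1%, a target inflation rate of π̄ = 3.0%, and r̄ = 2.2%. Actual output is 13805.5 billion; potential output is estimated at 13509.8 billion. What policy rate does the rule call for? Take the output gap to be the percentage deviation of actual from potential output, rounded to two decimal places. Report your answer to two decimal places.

Output gap = 100 × (13805.5 − 13509.8) / 13509.8 = 2.19%.
i = 2.20 + 3.00 + 1.5 × (-0.10 − 3.00) + 1 × 2.19
   = 2.20 + 3 − 4.65 + 2.19 = 2.74

2.74%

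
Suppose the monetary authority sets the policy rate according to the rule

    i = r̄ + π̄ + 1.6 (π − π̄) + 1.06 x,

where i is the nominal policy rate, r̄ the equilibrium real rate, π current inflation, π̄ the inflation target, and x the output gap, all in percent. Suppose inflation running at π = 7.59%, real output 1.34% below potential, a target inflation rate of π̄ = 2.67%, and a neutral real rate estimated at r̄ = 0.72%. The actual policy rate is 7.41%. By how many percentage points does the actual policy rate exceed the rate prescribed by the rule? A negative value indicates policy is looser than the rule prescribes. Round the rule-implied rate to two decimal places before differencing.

Output 1.34% below potential → x = -1.34.
i = 0.72 + 2.67 + 1.6 × (7.59 − 2.67) + 1.06 × (-1.34)
   = 0.72 + 2.67 + 7.872 − 1.4204 = 9.84
Deviation = 7.41 − 9.84 = -2.43 pp.

-2.43 pp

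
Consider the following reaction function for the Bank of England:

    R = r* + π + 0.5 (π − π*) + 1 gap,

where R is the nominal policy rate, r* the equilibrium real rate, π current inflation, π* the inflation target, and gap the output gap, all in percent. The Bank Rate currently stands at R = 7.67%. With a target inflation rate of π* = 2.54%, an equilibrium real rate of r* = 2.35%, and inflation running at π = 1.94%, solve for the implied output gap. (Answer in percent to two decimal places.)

1 gap = 7.67 − 2.35 − 1.94 − 0.5 × (1.94 − 2.54) = 3.68
gap = 3.68 / 1 = 3.68

3.68%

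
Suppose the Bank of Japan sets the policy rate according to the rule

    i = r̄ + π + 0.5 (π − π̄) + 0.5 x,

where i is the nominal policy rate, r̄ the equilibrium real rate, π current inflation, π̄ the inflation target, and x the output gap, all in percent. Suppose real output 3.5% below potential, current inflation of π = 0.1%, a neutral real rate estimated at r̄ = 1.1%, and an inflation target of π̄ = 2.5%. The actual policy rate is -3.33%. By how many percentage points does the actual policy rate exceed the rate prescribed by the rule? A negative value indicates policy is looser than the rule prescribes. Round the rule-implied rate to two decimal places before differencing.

-1.58 pp

Output 3.5% below potential → x = -3.5.
i = 1.1 + 0.1 + 0.5 × (0.1 − 2.5) + 0.5 × (-3.5)
   = 1.1 + 0.1 − 1.2 − 1.75 = -1.75
Deviation = -3.33 − (-1.75) = -1.58 pp.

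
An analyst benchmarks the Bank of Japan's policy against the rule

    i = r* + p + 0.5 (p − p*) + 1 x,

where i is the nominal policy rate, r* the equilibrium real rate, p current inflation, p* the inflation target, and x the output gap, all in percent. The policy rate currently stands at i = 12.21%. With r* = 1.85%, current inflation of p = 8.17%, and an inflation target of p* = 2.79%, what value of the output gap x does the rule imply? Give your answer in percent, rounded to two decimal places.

1 x = 12.21 − 1.85 − 8.17 − 0.5 × (8.17 − 2.79) = -0.5
x = -0.5 / 1 = -0.50

-0.50%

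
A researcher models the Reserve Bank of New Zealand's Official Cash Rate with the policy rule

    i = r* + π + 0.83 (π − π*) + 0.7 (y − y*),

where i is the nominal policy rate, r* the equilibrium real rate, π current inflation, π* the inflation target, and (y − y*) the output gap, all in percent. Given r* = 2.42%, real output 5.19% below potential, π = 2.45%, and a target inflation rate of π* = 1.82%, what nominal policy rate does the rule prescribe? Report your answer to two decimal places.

Output 5.19% below potential → (y − y*) = -5.19.
i = 2.42 + 2.45 + 0.83 × (2.45 − 1.82) + 0.7 × (-5.19)
   = 2.42 + 2.45 + 0.5229 − 3.633 = 1.76

1.76%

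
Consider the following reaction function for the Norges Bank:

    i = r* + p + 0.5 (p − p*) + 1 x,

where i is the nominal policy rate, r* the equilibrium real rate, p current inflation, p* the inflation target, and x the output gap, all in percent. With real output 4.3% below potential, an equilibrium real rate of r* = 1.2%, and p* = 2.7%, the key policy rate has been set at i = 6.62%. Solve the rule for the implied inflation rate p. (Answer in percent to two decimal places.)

Output 4.3% below potential → x = -4.3.
Collecting p: i = r* + (1 + 0.5) p − 0.5 p* + 1 x
1.5 p = 6.62 − 1.2 + 0.5 × 2.7 − 1 × (-4.3) = 11.07
p = 11.07 / 1.5 = 7.38

7.38%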